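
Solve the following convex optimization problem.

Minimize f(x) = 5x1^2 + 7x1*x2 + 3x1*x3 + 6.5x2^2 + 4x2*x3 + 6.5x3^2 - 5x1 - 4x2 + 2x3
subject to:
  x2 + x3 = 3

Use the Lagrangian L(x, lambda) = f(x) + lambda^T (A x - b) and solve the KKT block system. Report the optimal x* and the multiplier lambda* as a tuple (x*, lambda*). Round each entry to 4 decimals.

Form the Lagrangian:
  L(x, lambda) = (1/2) x^T Q x + c^T x + lambda^T (A x - b)
Stationarity (grad_x L = 0): Q x + c + A^T lambda = 0.
Primal feasibility: A x = b.

This gives the KKT block system:
  [ Q   A^T ] [ x     ]   [-c ]
  [ A    0  ] [ lambda ] = [ b ]

Solving the linear system:
  x*      = (-1.2439, 2.1098, 0.8902)
  lambda* = (-18.2805)
  f(x*)   = 27.2012

x* = (-1.2439, 2.1098, 0.8902), lambda* = (-18.2805)


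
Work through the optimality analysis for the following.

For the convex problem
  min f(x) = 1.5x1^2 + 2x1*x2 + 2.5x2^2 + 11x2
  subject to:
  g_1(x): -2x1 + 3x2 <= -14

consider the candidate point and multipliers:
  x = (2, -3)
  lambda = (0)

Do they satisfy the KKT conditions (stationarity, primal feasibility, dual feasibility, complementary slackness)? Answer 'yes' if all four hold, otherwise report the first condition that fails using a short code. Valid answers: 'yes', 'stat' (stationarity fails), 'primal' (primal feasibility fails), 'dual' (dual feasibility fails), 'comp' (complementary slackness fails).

Gradient of f: grad f(x) = Q x + c = (0, 0)
Constraint values g_i(x) = a_i^T x - b_i:
  g_1((2, -3)) = 1
Stationarity residual: grad f(x) + sum_i lambda_i a_i = (0, 0)
  -> stationarity OK
Primal feasibility (all g_i <= 0): FAILS
Dual feasibility (all lambda_i >= 0): OK
Complementary slackness (lambda_i * g_i(x) = 0 for all i): OK

Verdict: the first failing condition is primal_feasibility -> primal.

primal


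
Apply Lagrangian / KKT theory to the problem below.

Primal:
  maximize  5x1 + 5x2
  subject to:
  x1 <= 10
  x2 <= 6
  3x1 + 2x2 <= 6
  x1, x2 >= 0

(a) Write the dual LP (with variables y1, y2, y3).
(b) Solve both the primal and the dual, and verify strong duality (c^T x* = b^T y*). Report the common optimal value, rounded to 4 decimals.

The standard primal-dual pair for 'max c^T x s.t. A x <= b, x >= 0' is:
  Dual:  min b^T y  s.t.  A^T y >= c,  y >= 0.

So the dual LP is:
  minimize  10y1 + 6y2 + 6y3
  subject to:
    y1 + 3y3 >= 5
    y2 + 2y3 >= 5
    y1, y2, y3 >= 0

Solving the primal: x* = (0, 3).
  primal value c^T x* = 15.
Solving the dual: y* = (0, 0, 2.5).
  dual value b^T y* = 15.
Strong duality: c^T x* = b^T y*. Confirmed.

15


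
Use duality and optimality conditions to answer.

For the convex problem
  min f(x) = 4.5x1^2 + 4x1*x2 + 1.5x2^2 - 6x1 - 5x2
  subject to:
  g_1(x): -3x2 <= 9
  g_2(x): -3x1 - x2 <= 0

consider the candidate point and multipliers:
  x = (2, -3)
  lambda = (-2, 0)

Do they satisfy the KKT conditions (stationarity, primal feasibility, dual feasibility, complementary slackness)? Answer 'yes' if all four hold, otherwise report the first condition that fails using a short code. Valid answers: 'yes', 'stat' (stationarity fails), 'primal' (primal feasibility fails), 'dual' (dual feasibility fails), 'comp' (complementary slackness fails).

Gradient of f: grad f(x) = Q x + c = (0, -6)
Constraint values g_i(x) = a_i^T x - b_i:
  g_1((2, -3)) = 0
  g_2((2, -3)) = -3
Stationarity residual: grad f(x) + sum_i lambda_i a_i = (0, 0)
  -> stationarity OK
Primal feasibility (all g_i <= 0): OK
Dual feasibility (all lambda_i >= 0): FAILS
Complementary slackness (lambda_i * g_i(x) = 0 for all i): OK

Verdict: the first failing condition is dual_feasibility -> dual.

dual


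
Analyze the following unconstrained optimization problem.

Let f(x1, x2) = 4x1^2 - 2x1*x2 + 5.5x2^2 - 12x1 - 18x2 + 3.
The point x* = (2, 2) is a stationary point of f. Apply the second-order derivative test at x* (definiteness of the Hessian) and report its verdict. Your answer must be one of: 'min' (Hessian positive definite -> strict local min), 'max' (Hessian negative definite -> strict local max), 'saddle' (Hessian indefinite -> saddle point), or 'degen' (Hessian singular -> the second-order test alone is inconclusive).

Compute the Hessian H = grad^2 f:
  H = [[8, -2], [-2, 11]]
Verify stationarity: grad f(x*) = H x* + g = (0, 0).
Eigenvalues of H: 7, 12.
Both eigenvalues > 0, so H is positive definite -> x* is a strict local min.

min


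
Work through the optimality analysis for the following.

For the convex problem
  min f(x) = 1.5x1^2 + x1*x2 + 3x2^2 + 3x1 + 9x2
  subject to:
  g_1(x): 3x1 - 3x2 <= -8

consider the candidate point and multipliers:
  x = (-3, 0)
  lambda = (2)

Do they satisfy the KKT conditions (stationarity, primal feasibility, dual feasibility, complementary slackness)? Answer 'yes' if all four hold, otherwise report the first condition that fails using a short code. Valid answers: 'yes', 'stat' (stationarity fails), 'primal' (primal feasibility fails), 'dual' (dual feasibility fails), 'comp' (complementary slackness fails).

Gradient of f: grad f(x) = Q x + c = (-6, 6)
Constraint values g_i(x) = a_i^T x - b_i:
  g_1((-3, 0)) = -1
Stationarity residual: grad f(x) + sum_i lambda_i a_i = (0, 0)
  -> stationarity OK
Primal feasibility (all g_i <= 0): OK
Dual feasibility (all lambda_i >= 0): OK
Complementary slackness (lambda_i * g_i(x) = 0 for all i): FAILS

Verdict: the first failing condition is complementary_slackness -> comp.

comp


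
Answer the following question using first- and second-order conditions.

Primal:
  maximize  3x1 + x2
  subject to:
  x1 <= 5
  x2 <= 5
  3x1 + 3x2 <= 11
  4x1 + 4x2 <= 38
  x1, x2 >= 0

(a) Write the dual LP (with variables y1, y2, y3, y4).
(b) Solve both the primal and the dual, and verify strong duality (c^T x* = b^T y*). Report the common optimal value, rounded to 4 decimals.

The standard primal-dual pair for 'max c^T x s.t. A x <= b, x >= 0' is:
  Dual:  min b^T y  s.t.  A^T y >= c,  y >= 0.

So the dual LP is:
  minimize  5y1 + 5y2 + 11y3 + 38y4
  subject to:
    y1 + 3y3 + 4y4 >= 3
    y2 + 3y3 + 4y4 >= 1
    y1, y2, y3, y4 >= 0

Solving the primal: x* = (3.6667, 0).
  primal value c^T x* = 11.
Solving the dual: y* = (0, 0, 1, 0).
  dual value b^T y* = 11.
Strong duality: c^T x* = b^T y*. Confirmed.

11


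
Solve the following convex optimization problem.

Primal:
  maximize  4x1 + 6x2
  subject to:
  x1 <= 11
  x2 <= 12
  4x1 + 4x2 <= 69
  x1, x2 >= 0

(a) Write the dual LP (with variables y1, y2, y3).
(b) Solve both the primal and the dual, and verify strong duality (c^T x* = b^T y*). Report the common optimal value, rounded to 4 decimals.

The standard primal-dual pair for 'max c^T x s.t. A x <= b, x >= 0' is:
  Dual:  min b^T y  s.t.  A^T y >= c,  y >= 0.

So the dual LP is:
  minimize  11y1 + 12y2 + 69y3
  subject to:
    y1 + 4y3 >= 4
    y2 + 4y3 >= 6
    y1, y2, y3 >= 0

Solving the primal: x* = (5.25, 12).
  primal value c^T x* = 93.
Solving the dual: y* = (0, 2, 1).
  dual value b^T y* = 93.
Strong duality: c^T x* = b^T y*. Confirmed.

93


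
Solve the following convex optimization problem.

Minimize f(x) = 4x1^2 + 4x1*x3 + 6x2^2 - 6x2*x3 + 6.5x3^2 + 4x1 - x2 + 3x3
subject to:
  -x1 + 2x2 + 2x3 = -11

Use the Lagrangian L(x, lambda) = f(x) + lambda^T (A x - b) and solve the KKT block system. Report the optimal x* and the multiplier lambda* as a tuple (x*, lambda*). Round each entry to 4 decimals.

Form the Lagrangian:
  L(x, lambda) = (1/2) x^T Q x + c^T x + lambda^T (A x - b)
Stationarity (grad_x L = 0): Q x + c + A^T lambda = 0.
Primal feasibility: A x = b.

This gives the KKT block system:
  [ Q   A^T ] [ x     ]   [-c ]
  [ A    0  ] [ lambda ] = [ b ]

Solving the linear system:
  x*      = (1.5092, -2.1656, -2.5798)
  lambda* = (5.7539)
  f(x*)   = 31.8779

x* = (1.5092, -2.1656, -2.5798), lambda* = (5.7539)


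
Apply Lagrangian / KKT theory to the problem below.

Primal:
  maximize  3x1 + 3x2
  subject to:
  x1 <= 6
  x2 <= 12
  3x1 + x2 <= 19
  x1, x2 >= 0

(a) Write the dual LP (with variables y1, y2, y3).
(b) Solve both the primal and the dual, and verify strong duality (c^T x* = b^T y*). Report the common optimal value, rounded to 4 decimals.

The standard primal-dual pair for 'max c^T x s.t. A x <= b, x >= 0' is:
  Dual:  min b^T y  s.t.  A^T y >= c,  y >= 0.

So the dual LP is:
  minimize  6y1 + 12y2 + 19y3
  subject to:
    y1 + 3y3 >= 3
    y2 + y3 >= 3
    y1, y2, y3 >= 0

Solving the primal: x* = (2.3333, 12).
  primal value c^T x* = 43.
Solving the dual: y* = (0, 2, 1).
  dual value b^T y* = 43.
Strong duality: c^T x* = b^T y*. Confirmed.

43


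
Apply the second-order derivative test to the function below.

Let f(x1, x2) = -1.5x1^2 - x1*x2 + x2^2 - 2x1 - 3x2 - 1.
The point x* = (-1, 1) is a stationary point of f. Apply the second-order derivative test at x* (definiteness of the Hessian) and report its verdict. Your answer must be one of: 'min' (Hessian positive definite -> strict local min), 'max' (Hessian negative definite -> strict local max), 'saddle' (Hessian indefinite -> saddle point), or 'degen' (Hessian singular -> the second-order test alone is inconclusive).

Compute the Hessian H = grad^2 f:
  H = [[-3, -1], [-1, 2]]
Verify stationarity: grad f(x*) = H x* + g = (0, 0).
Eigenvalues of H: -3.1926, 2.1926.
Eigenvalues have mixed signs, so H is indefinite -> x* is a saddle point.

saddle


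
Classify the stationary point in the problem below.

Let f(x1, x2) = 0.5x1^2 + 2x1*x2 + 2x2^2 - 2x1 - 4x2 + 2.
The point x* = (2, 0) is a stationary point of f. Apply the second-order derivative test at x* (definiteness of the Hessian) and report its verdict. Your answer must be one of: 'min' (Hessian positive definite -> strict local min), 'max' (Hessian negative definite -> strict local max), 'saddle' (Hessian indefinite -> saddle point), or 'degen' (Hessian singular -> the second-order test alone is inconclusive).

Compute the Hessian H = grad^2 f:
  H = [[1, 2], [2, 4]]
Verify stationarity: grad f(x*) = H x* + g = (0, 0).
Eigenvalues of H: 0, 5.
H has a zero eigenvalue (singular; positive semidefinite but not definite), so H is neither positive definite, negative definite, nor indefinite. The second-order test alone is inconclusive -> degen.
(Indeed, f is constant along the null direction of H through x*, so x* is not a strict local extremum.)

degen


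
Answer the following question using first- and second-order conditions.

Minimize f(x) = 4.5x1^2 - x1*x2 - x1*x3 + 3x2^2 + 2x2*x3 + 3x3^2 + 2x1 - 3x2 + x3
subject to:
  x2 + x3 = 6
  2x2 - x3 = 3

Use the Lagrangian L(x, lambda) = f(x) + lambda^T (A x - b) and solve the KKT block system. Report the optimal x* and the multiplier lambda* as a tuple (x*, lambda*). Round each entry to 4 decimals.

Form the Lagrangian:
  L(x, lambda) = (1/2) x^T Q x + c^T x + lambda^T (A x - b)
Stationarity (grad_x L = 0): Q x + c + A^T lambda = 0.
Primal feasibility: A x = b.

This gives the KKT block system:
  [ Q   A^T ] [ x     ]   [-c ]
  [ A    0  ] [ lambda ] = [ b ]

Solving the linear system:
  x*      = (0.4444, 3, 3)
  lambda* = (-23.2222, 1.3333)
  f(x*)   = 65.1111

x* = (0.4444, 3, 3), lambda* = (-23.2222, 1.3333)


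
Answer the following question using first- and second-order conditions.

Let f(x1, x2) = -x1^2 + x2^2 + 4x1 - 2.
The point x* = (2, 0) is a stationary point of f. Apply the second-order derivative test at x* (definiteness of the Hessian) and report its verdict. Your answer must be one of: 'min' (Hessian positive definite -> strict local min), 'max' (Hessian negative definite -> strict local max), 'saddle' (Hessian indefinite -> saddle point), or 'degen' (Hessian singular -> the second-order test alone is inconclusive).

Compute the Hessian H = grad^2 f:
  H = [[-2, 0], [0, 2]]
Verify stationarity: grad f(x*) = H x* + g = (0, 0).
Eigenvalues of H: -2, 2.
Eigenvalues have mixed signs, so H is indefinite -> x* is a saddle point.

saddle


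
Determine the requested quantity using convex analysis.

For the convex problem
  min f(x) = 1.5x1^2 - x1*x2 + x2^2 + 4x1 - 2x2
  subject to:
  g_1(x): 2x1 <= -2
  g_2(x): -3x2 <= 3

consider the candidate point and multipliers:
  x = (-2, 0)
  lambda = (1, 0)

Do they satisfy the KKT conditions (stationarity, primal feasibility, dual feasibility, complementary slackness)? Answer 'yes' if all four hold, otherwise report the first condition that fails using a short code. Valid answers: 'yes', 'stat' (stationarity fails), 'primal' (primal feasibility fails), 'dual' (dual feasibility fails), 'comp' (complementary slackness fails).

Gradient of f: grad f(x) = Q x + c = (-2, 0)
Constraint values g_i(x) = a_i^T x - b_i:
  g_1((-2, 0)) = -2
  g_2((-2, 0)) = -3
Stationarity residual: grad f(x) + sum_i lambda_i a_i = (0, 0)
  -> stationarity OK
Primal feasibility (all g_i <= 0): OK
Dual feasibility (all lambda_i >= 0): OK
Complementary slackness (lambda_i * g_i(x) = 0 for all i): FAILS

Verdict: the first failing condition is complementary_slackness -> comp.

comp


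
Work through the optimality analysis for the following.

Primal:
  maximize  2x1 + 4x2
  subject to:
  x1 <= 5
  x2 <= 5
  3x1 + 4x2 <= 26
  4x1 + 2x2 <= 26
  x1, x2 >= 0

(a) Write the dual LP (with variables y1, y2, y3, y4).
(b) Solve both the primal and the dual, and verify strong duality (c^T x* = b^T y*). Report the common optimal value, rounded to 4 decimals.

The standard primal-dual pair for 'max c^T x s.t. A x <= b, x >= 0' is:
  Dual:  min b^T y  s.t.  A^T y >= c,  y >= 0.

So the dual LP is:
  minimize  5y1 + 5y2 + 26y3 + 26y4
  subject to:
    y1 + 3y3 + 4y4 >= 2
    y2 + 4y3 + 2y4 >= 4
    y1, y2, y3, y4 >= 0

Solving the primal: x* = (2, 5).
  primal value c^T x* = 24.
Solving the dual: y* = (0, 1.3333, 0.6667, 0).
  dual value b^T y* = 24.
Strong duality: c^T x* = b^T y*. Confirmed.

24


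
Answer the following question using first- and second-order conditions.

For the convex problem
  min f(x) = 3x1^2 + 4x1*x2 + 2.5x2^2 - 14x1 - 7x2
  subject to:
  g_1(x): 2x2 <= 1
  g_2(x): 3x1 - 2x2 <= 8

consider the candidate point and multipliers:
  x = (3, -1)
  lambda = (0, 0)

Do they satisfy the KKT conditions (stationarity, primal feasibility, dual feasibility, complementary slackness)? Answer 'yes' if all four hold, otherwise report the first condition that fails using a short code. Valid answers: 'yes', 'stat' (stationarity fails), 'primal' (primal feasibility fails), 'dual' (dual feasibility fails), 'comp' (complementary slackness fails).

Gradient of f: grad f(x) = Q x + c = (0, 0)
Constraint values g_i(x) = a_i^T x - b_i:
  g_1((3, -1)) = -3
  g_2((3, -1)) = 3
Stationarity residual: grad f(x) + sum_i lambda_i a_i = (0, 0)
  -> stationarity OK
Primal feasibility (all g_i <= 0): FAILS
Dual feasibility (all lambda_i >= 0): OK
Complementary slackness (lambda_i * g_i(x) = 0 for all i): OK

Verdict: the first failing condition is primal_feasibility -> primal.

primal


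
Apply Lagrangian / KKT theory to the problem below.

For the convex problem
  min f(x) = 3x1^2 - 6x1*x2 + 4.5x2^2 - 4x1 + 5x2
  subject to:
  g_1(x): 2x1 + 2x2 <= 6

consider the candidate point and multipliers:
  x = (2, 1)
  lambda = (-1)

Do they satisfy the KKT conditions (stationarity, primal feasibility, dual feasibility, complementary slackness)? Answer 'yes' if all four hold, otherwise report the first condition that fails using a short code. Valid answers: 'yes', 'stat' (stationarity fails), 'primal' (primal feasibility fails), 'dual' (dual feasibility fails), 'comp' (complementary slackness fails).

Gradient of f: grad f(x) = Q x + c = (2, 2)
Constraint values g_i(x) = a_i^T x - b_i:
  g_1((2, 1)) = 0
Stationarity residual: grad f(x) + sum_i lambda_i a_i = (0, 0)
  -> stationarity OK
Primal feasibility (all g_i <= 0): OK
Dual feasibility (all lambda_i >= 0): FAILS
Complementary slackness (lambda_i * g_i(x) = 0 for all i): OK

Verdict: the first failing condition is dual_feasibility -> dual.

dual


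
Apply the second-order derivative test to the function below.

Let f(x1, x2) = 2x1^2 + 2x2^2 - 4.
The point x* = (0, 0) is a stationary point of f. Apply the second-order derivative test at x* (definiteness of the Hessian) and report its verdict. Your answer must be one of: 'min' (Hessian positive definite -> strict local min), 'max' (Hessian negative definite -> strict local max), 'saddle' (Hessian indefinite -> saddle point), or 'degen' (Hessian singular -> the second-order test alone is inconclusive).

Compute the Hessian H = grad^2 f:
  H = [[4, 0], [0, 4]]
Verify stationarity: grad f(x*) = H x* + g = (0, 0).
Eigenvalues of H: 4, 4.
Both eigenvalues > 0, so H is positive definite -> x* is a strict local min.

min


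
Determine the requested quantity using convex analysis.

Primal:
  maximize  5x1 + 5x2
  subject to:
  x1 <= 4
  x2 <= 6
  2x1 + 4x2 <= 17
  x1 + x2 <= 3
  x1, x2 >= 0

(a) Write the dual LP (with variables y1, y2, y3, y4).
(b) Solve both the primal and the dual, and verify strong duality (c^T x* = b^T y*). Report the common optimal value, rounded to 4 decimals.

The standard primal-dual pair for 'max c^T x s.t. A x <= b, x >= 0' is:
  Dual:  min b^T y  s.t.  A^T y >= c,  y >= 0.

So the dual LP is:
  minimize  4y1 + 6y2 + 17y3 + 3y4
  subject to:
    y1 + 2y3 + y4 >= 5
    y2 + 4y3 + y4 >= 5
    y1, y2, y3, y4 >= 0

Solving the primal: x* = (3, 0).
  primal value c^T x* = 15.
Solving the dual: y* = (0, 0, 0, 5).
  dual value b^T y* = 15.
Strong duality: c^T x* = b^T y*. Confirmed.

15


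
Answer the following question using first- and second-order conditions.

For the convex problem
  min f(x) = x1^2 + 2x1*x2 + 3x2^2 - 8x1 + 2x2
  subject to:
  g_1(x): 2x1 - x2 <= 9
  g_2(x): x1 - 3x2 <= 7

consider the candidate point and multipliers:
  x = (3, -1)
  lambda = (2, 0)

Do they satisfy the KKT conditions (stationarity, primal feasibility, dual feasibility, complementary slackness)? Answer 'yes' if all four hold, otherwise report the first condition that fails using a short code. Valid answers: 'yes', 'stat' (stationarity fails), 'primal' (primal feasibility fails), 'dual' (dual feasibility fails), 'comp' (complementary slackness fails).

Gradient of f: grad f(x) = Q x + c = (-4, 2)
Constraint values g_i(x) = a_i^T x - b_i:
  g_1((3, -1)) = -2
  g_2((3, -1)) = -1
Stationarity residual: grad f(x) + sum_i lambda_i a_i = (0, 0)
  -> stationarity OK
Primal feasibility (all g_i <= 0): OK
Dual feasibility (all lambda_i >= 0): OK
Complementary slackness (lambda_i * g_i(x) = 0 for all i): FAILS

Verdict: the first failing condition is complementary_slackness -> comp.

comp


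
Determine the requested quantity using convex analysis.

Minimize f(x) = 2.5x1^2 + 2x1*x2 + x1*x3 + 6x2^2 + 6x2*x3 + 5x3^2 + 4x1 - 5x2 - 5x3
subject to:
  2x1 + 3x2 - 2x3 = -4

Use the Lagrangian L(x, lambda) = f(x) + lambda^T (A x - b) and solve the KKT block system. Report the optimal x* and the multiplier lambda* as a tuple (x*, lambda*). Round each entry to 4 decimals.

Form the Lagrangian:
  L(x, lambda) = (1/2) x^T Q x + c^T x + lambda^T (A x - b)
Stationarity (grad_x L = 0): Q x + c + A^T lambda = 0.
Primal feasibility: A x = b.

This gives the KKT block system:
  [ Q   A^T ] [ x     ]   [-c ]
  [ A    0  ] [ lambda ] = [ b ]

Solving the linear system:
  x*      = (-1.2994, 0.0445, 0.7673)
  lambda* = (0.8204)
  f(x*)   = -2.9876

x* = (-1.2994, 0.0445, 0.7673), lambda* = (0.8204)


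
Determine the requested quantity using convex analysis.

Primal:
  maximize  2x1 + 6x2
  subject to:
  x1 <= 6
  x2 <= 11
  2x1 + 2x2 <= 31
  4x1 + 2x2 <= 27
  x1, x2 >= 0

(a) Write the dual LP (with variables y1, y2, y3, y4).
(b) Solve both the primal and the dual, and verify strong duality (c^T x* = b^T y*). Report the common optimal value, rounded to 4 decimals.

The standard primal-dual pair for 'max c^T x s.t. A x <= b, x >= 0' is:
  Dual:  min b^T y  s.t.  A^T y >= c,  y >= 0.

So the dual LP is:
  minimize  6y1 + 11y2 + 31y3 + 27y4
  subject to:
    y1 + 2y3 + 4y4 >= 2
    y2 + 2y3 + 2y4 >= 6
    y1, y2, y3, y4 >= 0

Solving the primal: x* = (1.25, 11).
  primal value c^T x* = 68.5.
Solving the dual: y* = (0, 5, 0, 0.5).
  dual value b^T y* = 68.5.
Strong duality: c^T x* = b^T y*. Confirmed.

68.5


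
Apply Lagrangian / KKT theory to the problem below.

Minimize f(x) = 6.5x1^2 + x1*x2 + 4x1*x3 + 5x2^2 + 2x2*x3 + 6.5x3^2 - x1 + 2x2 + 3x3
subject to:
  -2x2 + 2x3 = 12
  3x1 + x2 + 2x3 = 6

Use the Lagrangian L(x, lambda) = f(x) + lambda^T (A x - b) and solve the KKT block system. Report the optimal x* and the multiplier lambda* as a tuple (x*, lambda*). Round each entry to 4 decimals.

Form the Lagrangian:
  L(x, lambda) = (1/2) x^T Q x + c^T x + lambda^T (A x - b)
Stationarity (grad_x L = 0): Q x + c + A^T lambda = 0.
Primal feasibility: A x = b.

This gives the KKT block system:
  [ Q   A^T ] [ x     ]   [-c ]
  [ A    0  ] [ lambda ] = [ b ]

Solving the linear system:
  x*      = (0.9333, -2.9333, 3.0667)
  lambda* = (-13.5444, -6.8222)
  f(x*)   = 102.9333

x* = (0.9333, -2.9333, 3.0667), lambda* = (-13.5444, -6.8222)


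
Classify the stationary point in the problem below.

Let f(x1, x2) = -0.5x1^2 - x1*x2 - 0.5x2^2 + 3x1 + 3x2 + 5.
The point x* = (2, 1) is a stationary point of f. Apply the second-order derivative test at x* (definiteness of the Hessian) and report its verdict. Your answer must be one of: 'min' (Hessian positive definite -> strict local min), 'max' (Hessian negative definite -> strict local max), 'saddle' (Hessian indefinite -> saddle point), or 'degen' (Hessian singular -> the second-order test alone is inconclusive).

Compute the Hessian H = grad^2 f:
  H = [[-1, -1], [-1, -1]]
Verify stationarity: grad f(x*) = H x* + g = (0, 0).
Eigenvalues of H: -2, 0.
H has a zero eigenvalue (singular; negative semidefinite but not definite), so H is neither positive definite, negative definite, nor indefinite. The second-order test alone is inconclusive -> degen.
(Indeed, f is constant along the null direction of H through x*, so x* is not a strict local extremum.)

degen


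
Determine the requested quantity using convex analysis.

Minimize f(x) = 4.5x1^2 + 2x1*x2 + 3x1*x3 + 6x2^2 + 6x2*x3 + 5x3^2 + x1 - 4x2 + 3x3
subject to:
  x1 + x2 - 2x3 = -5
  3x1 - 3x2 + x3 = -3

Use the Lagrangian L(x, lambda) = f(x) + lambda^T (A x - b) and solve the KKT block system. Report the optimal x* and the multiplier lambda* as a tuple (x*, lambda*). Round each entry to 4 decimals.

Form the Lagrangian:
  L(x, lambda) = (1/2) x^T Q x + c^T x + lambda^T (A x - b)
Stationarity (grad_x L = 0): Q x + c + A^T lambda = 0.
Primal feasibility: A x = b.

This gives the KKT block system:
  [ Q   A^T ] [ x     ]   [-c ]
  [ A    0  ] [ lambda ] = [ b ]

Solving the linear system:
  x*      = (-1.7581, -0.2614, 1.4902)
  lambda* = (6.2934, 1.5273)
  f(x*)   = 19.9036

x* = (-1.7581, -0.2614, 1.4902), lambda* = (6.2934, 1.5273)


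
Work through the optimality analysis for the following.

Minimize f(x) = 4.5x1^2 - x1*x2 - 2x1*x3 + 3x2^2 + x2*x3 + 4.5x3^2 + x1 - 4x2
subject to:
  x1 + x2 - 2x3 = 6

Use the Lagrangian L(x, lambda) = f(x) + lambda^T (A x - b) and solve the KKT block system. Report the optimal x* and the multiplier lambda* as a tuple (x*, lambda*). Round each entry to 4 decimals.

Form the Lagrangian:
  L(x, lambda) = (1/2) x^T Q x + c^T x + lambda^T (A x - b)
Stationarity (grad_x L = 0): Q x + c + A^T lambda = 0.
Primal feasibility: A x = b.

This gives the KKT block system:
  [ Q   A^T ] [ x     ]   [-c ]
  [ A    0  ] [ lambda ] = [ b ]

Solving the linear system:
  x*      = (0.5265, 2.1735, -1.65)
  lambda* = (-6.8647)
  f(x*)   = 16.5103

x* = (0.5265, 2.1735, -1.65), lambda* = (-6.8647)


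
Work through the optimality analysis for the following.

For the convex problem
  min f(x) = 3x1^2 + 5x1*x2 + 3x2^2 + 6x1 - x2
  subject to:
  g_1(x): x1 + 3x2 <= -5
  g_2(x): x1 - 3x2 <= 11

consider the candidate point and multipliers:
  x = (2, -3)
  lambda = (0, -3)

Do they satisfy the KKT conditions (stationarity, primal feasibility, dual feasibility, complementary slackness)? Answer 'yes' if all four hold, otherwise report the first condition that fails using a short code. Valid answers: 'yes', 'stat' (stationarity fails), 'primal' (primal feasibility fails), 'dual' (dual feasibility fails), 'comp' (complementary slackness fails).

Gradient of f: grad f(x) = Q x + c = (3, -9)
Constraint values g_i(x) = a_i^T x - b_i:
  g_1((2, -3)) = -2
  g_2((2, -3)) = 0
Stationarity residual: grad f(x) + sum_i lambda_i a_i = (0, 0)
  -> stationarity OK
Primal feasibility (all g_i <= 0): OK
Dual feasibility (all lambda_i >= 0): FAILS
Complementary slackness (lambda_i * g_i(x) = 0 for all i): OK

Verdict: the first failing condition is dual_feasibility -> dual.

dual


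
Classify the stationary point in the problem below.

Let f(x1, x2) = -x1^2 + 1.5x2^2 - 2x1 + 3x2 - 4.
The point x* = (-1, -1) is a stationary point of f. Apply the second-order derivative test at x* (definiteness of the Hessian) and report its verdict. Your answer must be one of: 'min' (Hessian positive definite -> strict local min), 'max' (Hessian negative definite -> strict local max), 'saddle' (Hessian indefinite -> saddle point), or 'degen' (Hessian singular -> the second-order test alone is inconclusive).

Compute the Hessian H = grad^2 f:
  H = [[-2, 0], [0, 3]]
Verify stationarity: grad f(x*) = H x* + g = (0, 0).
Eigenvalues of H: -2, 3.
Eigenvalues have mixed signs, so H is indefinite -> x* is a saddle point.

saddle


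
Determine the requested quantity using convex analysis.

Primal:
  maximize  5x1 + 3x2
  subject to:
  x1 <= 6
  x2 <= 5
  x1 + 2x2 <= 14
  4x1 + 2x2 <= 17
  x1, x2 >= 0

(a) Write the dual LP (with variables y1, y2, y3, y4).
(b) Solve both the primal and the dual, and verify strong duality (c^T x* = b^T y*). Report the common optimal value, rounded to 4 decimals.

The standard primal-dual pair for 'max c^T x s.t. A x <= b, x >= 0' is:
  Dual:  min b^T y  s.t.  A^T y >= c,  y >= 0.

So the dual LP is:
  minimize  6y1 + 5y2 + 14y3 + 17y4
  subject to:
    y1 + y3 + 4y4 >= 5
    y2 + 2y3 + 2y4 >= 3
    y1, y2, y3, y4 >= 0

Solving the primal: x* = (1.75, 5).
  primal value c^T x* = 23.75.
Solving the dual: y* = (0, 0.5, 0, 1.25).
  dual value b^T y* = 23.75.
Strong duality: c^T x* = b^T y*. Confirmed.

23.75


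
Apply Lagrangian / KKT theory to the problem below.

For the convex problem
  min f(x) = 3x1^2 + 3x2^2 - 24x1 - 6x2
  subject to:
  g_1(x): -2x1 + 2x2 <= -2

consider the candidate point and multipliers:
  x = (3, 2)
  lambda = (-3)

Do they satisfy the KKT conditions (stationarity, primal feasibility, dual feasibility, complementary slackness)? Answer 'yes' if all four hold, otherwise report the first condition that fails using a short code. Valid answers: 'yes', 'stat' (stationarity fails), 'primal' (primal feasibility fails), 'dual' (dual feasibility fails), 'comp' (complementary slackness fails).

Gradient of f: grad f(x) = Q x + c = (-6, 6)
Constraint values g_i(x) = a_i^T x - b_i:
  g_1((3, 2)) = 0
Stationarity residual: grad f(x) + sum_i lambda_i a_i = (0, 0)
  -> stationarity OK
Primal feasibility (all g_i <= 0): OK
Dual feasibility (all lambda_i >= 0): FAILS
Complementary slackness (lambda_i * g_i(x) = 0 for all i): OK

Verdict: the first failing condition is dual_feasibility -> dual.

dual


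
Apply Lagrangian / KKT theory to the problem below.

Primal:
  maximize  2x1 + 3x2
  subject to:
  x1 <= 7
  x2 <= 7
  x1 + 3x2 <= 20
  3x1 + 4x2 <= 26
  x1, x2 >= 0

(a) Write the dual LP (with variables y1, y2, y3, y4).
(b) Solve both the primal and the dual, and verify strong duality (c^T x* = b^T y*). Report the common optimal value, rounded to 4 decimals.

The standard primal-dual pair for 'max c^T x s.t. A x <= b, x >= 0' is:
  Dual:  min b^T y  s.t.  A^T y >= c,  y >= 0.

So the dual LP is:
  minimize  7y1 + 7y2 + 20y3 + 26y4
  subject to:
    y1 + y3 + 3y4 >= 2
    y2 + 3y3 + 4y4 >= 3
    y1, y2, y3, y4 >= 0

Solving the primal: x* = (0, 6.5).
  primal value c^T x* = 19.5.
Solving the dual: y* = (0, 0, 0, 0.75).
  dual value b^T y* = 19.5.
Strong duality: c^T x* = b^T y*. Confirmed.

19.5


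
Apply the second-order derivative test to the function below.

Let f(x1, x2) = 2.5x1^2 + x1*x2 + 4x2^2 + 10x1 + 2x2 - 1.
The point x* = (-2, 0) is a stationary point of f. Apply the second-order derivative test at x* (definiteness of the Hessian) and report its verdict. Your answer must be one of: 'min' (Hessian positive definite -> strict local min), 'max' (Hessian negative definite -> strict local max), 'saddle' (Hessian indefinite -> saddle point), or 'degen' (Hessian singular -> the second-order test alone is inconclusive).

Compute the Hessian H = grad^2 f:
  H = [[5, 1], [1, 8]]
Verify stationarity: grad f(x*) = H x* + g = (0, 0).
Eigenvalues of H: 4.6972, 8.3028.
Both eigenvalues > 0, so H is positive definite -> x* is a strict local min.

min


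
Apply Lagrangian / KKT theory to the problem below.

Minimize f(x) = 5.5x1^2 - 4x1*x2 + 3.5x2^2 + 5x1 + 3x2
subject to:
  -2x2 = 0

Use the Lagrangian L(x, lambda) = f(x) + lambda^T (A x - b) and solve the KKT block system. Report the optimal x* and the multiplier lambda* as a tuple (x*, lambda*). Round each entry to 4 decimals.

Form the Lagrangian:
  L(x, lambda) = (1/2) x^T Q x + c^T x + lambda^T (A x - b)
Stationarity (grad_x L = 0): Q x + c + A^T lambda = 0.
Primal feasibility: A x = b.

This gives the KKT block system:
  [ Q   A^T ] [ x     ]   [-c ]
  [ A    0  ] [ lambda ] = [ b ]

Solving the linear system:
  x*      = (-0.4545, 0)
  lambda* = (2.4091)
  f(x*)   = -1.1364

x* = (-0.4545, 0), lambda* = (2.4091)


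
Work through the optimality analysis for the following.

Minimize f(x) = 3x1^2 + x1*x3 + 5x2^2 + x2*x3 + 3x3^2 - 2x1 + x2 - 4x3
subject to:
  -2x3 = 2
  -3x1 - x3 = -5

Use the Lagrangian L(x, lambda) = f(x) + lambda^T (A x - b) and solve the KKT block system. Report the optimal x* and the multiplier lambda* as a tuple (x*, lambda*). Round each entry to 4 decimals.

Form the Lagrangian:
  L(x, lambda) = (1/2) x^T Q x + c^T x + lambda^T (A x - b)
Stationarity (grad_x L = 0): Q x + c + A^T lambda = 0.
Primal feasibility: A x = b.

This gives the KKT block system:
  [ Q   A^T ] [ x     ]   [-c ]
  [ A    0  ] [ lambda ] = [ b ]

Solving the linear system:
  x*      = (2, 0, -1)
  lambda* = (-5.5, 3)
  f(x*)   = 13

x* = (2, 0, -1), lambda* = (-5.5, 3)


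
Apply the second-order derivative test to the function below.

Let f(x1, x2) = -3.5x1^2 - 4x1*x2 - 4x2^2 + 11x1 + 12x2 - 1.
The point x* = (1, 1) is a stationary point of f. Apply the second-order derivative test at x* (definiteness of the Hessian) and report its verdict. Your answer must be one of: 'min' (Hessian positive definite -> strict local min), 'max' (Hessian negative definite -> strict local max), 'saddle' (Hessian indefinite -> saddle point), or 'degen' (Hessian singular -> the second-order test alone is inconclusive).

Compute the Hessian H = grad^2 f:
  H = [[-7, -4], [-4, -8]]
Verify stationarity: grad f(x*) = H x* + g = (0, 0).
Eigenvalues of H: -11.5311, -3.4689.
Both eigenvalues < 0, so H is negative definite -> x* is a strict local max.

max


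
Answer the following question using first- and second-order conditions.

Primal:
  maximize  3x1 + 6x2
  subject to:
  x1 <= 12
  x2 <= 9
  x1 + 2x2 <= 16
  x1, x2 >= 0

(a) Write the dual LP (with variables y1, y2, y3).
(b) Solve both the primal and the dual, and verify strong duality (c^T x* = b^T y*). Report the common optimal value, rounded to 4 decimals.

The standard primal-dual pair for 'max c^T x s.t. A x <= b, x >= 0' is:
  Dual:  min b^T y  s.t.  A^T y >= c,  y >= 0.

So the dual LP is:
  minimize  12y1 + 9y2 + 16y3
  subject to:
    y1 + y3 >= 3
    y2 + 2y3 >= 6
    y1, y2, y3 >= 0

Solving the primal: x* = (0, 8).
  primal value c^T x* = 48.
Solving the dual: y* = (0, 0, 3).
  dual value b^T y* = 48.
Strong duality: c^T x* = b^T y*. Confirmed.

48


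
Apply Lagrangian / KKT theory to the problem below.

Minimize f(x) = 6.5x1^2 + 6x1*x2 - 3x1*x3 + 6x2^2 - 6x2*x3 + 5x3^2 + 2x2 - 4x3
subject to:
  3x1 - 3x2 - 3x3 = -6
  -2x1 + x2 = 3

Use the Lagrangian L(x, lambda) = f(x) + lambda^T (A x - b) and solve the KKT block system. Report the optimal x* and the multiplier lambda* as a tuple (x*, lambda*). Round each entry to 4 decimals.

Form the Lagrangian:
  L(x, lambda) = (1/2) x^T Q x + c^T x + lambda^T (A x - b)
Stationarity (grad_x L = 0): Q x + c + A^T lambda = 0.
Primal feasibility: A x = b.

This gives the KKT block system:
  [ Q   A^T ] [ x     ]   [-c ]
  [ A    0  ] [ lambda ] = [ b ]

Solving the linear system:
  x*      = (-1.128, 0.744, 0.128)
  lambda* = (-1.2667, -7.192)
  f(x*)   = 7.476

x* = (-1.128, 0.744, 0.128), lambda* = (-1.2667, -7.192)


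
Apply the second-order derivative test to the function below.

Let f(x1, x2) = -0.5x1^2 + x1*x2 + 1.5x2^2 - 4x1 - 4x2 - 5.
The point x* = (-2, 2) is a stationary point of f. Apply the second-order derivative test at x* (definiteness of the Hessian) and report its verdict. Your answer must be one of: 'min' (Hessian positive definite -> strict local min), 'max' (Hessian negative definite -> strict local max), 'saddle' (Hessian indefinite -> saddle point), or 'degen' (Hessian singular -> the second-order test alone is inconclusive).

Compute the Hessian H = grad^2 f:
  H = [[-1, 1], [1, 3]]
Verify stationarity: grad f(x*) = H x* + g = (0, 0).
Eigenvalues of H: -1.2361, 3.2361.
Eigenvalues have mixed signs, so H is indefinite -> x* is a saddle point.

saddle


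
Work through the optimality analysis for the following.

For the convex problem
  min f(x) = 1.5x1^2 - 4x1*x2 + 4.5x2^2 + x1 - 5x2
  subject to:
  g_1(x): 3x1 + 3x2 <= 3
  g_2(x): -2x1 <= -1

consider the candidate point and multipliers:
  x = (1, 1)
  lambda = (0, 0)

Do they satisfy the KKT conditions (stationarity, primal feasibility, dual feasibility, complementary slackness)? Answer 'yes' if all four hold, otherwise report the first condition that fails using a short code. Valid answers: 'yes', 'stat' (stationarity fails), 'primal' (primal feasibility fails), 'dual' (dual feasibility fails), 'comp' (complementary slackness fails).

Gradient of f: grad f(x) = Q x + c = (0, 0)
Constraint values g_i(x) = a_i^T x - b_i:
  g_1((1, 1)) = 3
  g_2((1, 1)) = -1
Stationarity residual: grad f(x) + sum_i lambda_i a_i = (0, 0)
  -> stationarity OK
Primal feasibility (all g_i <= 0): FAILS
Dual feasibility (all lambda_i >= 0): OK
Complementary slackness (lambda_i * g_i(x) = 0 for all i): OK

Verdict: the first failing condition is primal_feasibility -> primal.

primal


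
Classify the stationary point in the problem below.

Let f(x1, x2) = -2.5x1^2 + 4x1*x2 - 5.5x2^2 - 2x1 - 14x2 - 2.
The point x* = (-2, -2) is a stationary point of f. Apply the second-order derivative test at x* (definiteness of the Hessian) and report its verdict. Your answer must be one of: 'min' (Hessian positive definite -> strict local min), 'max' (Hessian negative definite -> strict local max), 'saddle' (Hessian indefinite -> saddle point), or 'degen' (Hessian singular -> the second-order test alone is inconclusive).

Compute the Hessian H = grad^2 f:
  H = [[-5, 4], [4, -11]]
Verify stationarity: grad f(x*) = H x* + g = (0, 0).
Eigenvalues of H: -13, -3.
Both eigenvalues < 0, so H is negative definite -> x* is a strict local max.

max


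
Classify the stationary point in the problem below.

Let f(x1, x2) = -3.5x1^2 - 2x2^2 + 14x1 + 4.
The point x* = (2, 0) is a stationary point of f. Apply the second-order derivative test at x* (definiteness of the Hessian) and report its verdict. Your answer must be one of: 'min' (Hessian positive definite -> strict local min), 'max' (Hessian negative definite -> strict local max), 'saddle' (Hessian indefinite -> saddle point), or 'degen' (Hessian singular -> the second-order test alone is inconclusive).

Compute the Hessian H = grad^2 f:
  H = [[-7, 0], [0, -4]]
Verify stationarity: grad f(x*) = H x* + g = (0, 0).
Eigenvalues of H: -7, -4.
Both eigenvalues < 0, so H is negative definite -> x* is a strict local max.

max


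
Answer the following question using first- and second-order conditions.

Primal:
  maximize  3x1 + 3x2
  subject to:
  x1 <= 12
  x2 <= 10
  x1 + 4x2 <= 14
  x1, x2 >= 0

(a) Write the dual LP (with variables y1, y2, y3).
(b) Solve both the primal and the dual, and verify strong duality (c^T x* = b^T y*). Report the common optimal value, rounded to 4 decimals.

The standard primal-dual pair for 'max c^T x s.t. A x <= b, x >= 0' is:
  Dual:  min b^T y  s.t.  A^T y >= c,  y >= 0.

So the dual LP is:
  minimize  12y1 + 10y2 + 14y3
  subject to:
    y1 + y3 >= 3
    y2 + 4y3 >= 3
    y1, y2, y3 >= 0

Solving the primal: x* = (12, 0.5).
  primal value c^T x* = 37.5.
Solving the dual: y* = (2.25, 0, 0.75).
  dual value b^T y* = 37.5.
Strong duality: c^T x* = b^T y*. Confirmed.

37.5


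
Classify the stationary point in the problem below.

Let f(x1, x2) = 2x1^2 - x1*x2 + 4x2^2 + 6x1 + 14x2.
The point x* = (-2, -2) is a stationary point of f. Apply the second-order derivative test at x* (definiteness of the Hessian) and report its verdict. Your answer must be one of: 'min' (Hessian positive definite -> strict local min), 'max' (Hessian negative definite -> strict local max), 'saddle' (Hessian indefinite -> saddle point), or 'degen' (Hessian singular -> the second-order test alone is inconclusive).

Compute the Hessian H = grad^2 f:
  H = [[4, -1], [-1, 8]]
Verify stationarity: grad f(x*) = H x* + g = (0, 0).
Eigenvalues of H: 3.7639, 8.2361.
Both eigenvalues > 0, so H is positive definite -> x* is a strict local min.

min


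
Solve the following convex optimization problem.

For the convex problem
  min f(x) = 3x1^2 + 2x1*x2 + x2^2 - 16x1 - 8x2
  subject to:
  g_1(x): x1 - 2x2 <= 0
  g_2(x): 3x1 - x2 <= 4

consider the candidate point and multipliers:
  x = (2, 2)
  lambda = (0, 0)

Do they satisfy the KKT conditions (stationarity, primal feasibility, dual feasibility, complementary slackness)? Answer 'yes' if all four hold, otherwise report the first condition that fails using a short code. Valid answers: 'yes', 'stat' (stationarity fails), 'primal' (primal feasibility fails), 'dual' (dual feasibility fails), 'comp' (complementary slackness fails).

Gradient of f: grad f(x) = Q x + c = (0, 0)
Constraint values g_i(x) = a_i^T x - b_i:
  g_1((2, 2)) = -2
  g_2((2, 2)) = 0
Stationarity residual: grad f(x) + sum_i lambda_i a_i = (0, 0)
  -> stationarity OK
Primal feasibility (all g_i <= 0): OK
Dual feasibility (all lambda_i >= 0): OK
Complementary slackness (lambda_i * g_i(x) = 0 for all i): OK

Verdict: yes, KKT holds.

yes


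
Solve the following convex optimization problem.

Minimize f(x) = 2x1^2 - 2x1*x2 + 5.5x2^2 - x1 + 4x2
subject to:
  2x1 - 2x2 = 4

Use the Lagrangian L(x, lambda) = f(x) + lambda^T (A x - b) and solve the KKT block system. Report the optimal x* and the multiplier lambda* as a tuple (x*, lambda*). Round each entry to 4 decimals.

Form the Lagrangian:
  L(x, lambda) = (1/2) x^T Q x + c^T x + lambda^T (A x - b)
Stationarity (grad_x L = 0): Q x + c + A^T lambda = 0.
Primal feasibility: A x = b.

This gives the KKT block system:
  [ Q   A^T ] [ x     ]   [-c ]
  [ A    0  ] [ lambda ] = [ b ]

Solving the linear system:
  x*      = (1.3636, -0.6364)
  lambda* = (-2.8636)
  f(x*)   = 3.7727

x* = (1.3636, -0.6364), lambda* = (-2.8636)


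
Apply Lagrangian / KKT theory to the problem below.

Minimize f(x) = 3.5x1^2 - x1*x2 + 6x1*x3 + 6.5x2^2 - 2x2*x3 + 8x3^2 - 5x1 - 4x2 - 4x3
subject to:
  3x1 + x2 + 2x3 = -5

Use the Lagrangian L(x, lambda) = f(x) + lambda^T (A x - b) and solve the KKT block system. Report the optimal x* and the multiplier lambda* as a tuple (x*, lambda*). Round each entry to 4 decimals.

Form the Lagrangian:
  L(x, lambda) = (1/2) x^T Q x + c^T x + lambda^T (A x - b)
Stationarity (grad_x L = 0): Q x + c + A^T lambda = 0.
Primal feasibility: A x = b.

This gives the KKT block system:
  [ Q   A^T ] [ x     ]   [-c ]
  [ A    0  ] [ lambda ] = [ b ]

Solving the linear system:
  x*      = (-1.7542, -0.1949, 0.2288)
  lambda* = (5.2373)
  f(x*)   = 17.411

x* = (-1.7542, -0.1949, 0.2288), lambda* = (5.2373)


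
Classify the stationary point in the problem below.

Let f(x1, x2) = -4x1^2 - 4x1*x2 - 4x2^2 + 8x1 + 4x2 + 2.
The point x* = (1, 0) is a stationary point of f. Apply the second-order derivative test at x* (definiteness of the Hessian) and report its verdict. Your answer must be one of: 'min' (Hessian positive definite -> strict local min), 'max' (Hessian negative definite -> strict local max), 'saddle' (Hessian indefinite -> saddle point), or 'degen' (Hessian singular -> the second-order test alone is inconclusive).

Compute the Hessian H = grad^2 f:
  H = [[-8, -4], [-4, -8]]
Verify stationarity: grad f(x*) = H x* + g = (0, 0).
Eigenvalues of H: -12, -4.
Both eigenvalues < 0, so H is negative definite -> x* is a strict local max.

max
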